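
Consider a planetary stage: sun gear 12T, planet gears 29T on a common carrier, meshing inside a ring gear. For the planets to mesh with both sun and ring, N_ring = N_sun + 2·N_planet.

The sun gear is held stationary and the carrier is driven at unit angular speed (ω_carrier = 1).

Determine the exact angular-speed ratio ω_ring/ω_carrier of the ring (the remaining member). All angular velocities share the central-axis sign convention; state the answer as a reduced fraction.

N_ring = 12 + 2·29 = 70
12(ω_s−ω_c) = −70(ω_r−ω_c),  ω_s=0, ω_c=1
ω_r = 1 − (12/70)(0−1) = 41/35
ω_r/ω_c = 41/35

41/35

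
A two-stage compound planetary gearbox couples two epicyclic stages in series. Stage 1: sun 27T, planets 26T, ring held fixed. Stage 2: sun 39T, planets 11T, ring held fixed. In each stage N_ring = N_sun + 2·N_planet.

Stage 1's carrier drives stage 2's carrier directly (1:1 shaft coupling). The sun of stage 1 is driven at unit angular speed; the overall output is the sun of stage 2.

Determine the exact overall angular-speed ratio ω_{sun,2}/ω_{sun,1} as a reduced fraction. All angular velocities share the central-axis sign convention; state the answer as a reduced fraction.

450/689

Stage 1: N_ring = 27 + 2·26 = 79
Stage 1: 27(ω_s−ω_c) = −79(ω_r−ω_c),  ω_r=0, ω_s=1
Stage 1: 27(1−ω_c) = −79(0−ω_c)  ⇒  106ω_c = 27  ⇒  ω_c = 27/106
  ⇒ ω_c¹/ω_s¹ = 27/106
Stage 2: N_ring = 39 + 2·11 = 61
Stage 2: 39(ω_s−ω_c) = −61(ω_r−ω_c),  ω_r=0, ω_c=1
Stage 2: ω_s = 1 − (61/39)(0−1) = 100/39
  ⇒ ω_s²/ω_c² = 100/39
Coupling ω_c² = ω_c¹ ⇒ overall = 27/106 × 100/39 = 450/689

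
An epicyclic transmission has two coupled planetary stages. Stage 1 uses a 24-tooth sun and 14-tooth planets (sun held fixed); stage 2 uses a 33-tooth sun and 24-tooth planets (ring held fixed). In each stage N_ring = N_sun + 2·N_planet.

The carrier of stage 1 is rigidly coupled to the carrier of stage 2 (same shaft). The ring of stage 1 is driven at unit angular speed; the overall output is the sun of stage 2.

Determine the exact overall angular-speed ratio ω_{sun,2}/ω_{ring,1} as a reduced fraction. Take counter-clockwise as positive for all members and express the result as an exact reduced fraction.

Stage 1: N_ring = 24 + 2·14 = 52
Stage 1: 24(ω_s−ω_c) = −52(ω_r−ω_c),  ω_s=0, ω_r=1
Stage 1: 24(0−ω_c) = −52(1−ω_c)  ⇒  76ω_c = 52  ⇒  ω_c = 13/19
  ⇒ ω_c¹/ω_r¹ = 13/19
Stage 2: N_ring = 33 + 2·24 = 81
Stage 2: 33(ω_s−ω_c) = −81(ω_r−ω_c),  ω_r=0, ω_c=1
Stage 2: ω_s = 1 − (81/33)(0−1) = 38/11
  ⇒ ω_s²/ω_c² = 38/11
Coupling ω_c² = ω_c¹ ⇒ overall = 13/19 × 38/11 = 26/11

26/11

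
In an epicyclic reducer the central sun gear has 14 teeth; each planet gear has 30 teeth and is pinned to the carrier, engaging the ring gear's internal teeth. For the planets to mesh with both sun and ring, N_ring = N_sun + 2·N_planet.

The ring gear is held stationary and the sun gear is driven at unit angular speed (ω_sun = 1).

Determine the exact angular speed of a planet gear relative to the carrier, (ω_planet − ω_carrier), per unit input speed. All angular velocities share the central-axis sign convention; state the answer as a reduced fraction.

N_ring = 14 + 2·30 = 74
14(ω_s−ω_c) = −74(ω_r−ω_c),  ω_r=0, ω_s=1
14(1−ω_c) = −74(0−ω_c)  ⇒  88ω_c = 14  ⇒  ω_c = 7/44
sun–planet: 14·(1−7/44) = −30·(ω_p−ω_c)  ⇒  ω_p−ω_c = −(14/30)·(37/44) = -259/660

-259/660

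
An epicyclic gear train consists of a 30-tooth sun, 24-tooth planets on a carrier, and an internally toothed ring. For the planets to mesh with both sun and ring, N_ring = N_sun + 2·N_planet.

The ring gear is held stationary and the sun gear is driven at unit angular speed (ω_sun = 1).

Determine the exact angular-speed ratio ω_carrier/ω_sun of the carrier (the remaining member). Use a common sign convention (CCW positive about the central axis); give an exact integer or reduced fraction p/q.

N_ring = 30 + 2·24 = 78
30(ω_s−ω_c) = −78(ω_r−ω_c),  ω_r=0, ω_s=1
30(1−ω_c) = −78(0−ω_c)  ⇒  108ω_c = 30  ⇒  ω_c = 5/18
ω_c/ω_s = 5/18

5/18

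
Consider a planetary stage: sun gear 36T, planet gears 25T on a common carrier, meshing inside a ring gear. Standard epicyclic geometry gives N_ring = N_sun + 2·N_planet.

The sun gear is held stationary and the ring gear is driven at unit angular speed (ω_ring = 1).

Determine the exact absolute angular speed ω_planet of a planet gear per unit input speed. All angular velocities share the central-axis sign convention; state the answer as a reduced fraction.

N_ring = 36 + 2·25 = 86
36(ω_s−ω_c) = −86(ω_r−ω_c),  ω_s=0, ω_r=1
36(0−ω_c) = −86(1−ω_c)  ⇒  122ω_c = 86  ⇒  ω_c = 43/61
sun–planet: 36·(0−43/61) = −25·(ω_p−ω_c)  ⇒  ω_p−ω_c = −(36/25)·(-43/61) = 1548/1525
ω_p = 43/61 + 1548/1525 = 43/25

43/25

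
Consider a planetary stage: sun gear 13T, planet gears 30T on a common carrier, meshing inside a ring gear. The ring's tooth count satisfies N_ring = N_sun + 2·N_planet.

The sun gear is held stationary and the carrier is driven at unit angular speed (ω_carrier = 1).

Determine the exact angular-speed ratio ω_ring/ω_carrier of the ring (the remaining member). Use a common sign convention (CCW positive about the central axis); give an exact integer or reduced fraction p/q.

N_ring = 13 + 2·30 = 73
13(ω_s−ω_c) = −73(ω_r−ω_c),  ω_s=0, ω_c=1
ω_r = 1 − (13/73)(0−1) = 86/73
ω_r/ω_c = 86/73

86/73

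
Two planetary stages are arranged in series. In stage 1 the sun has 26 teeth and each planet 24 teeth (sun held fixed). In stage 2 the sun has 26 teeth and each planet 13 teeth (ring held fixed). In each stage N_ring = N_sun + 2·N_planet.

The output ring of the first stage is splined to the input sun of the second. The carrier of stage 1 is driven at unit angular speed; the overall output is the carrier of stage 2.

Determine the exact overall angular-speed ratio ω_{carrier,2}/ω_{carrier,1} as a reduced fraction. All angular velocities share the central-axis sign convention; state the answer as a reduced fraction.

Stage 1: N_ring = 26 + 2·24 = 74
Stage 1: 26(ω_s−ω_c) = −74(ω_r−ω_c),  ω_s=0, ω_c=1
Stage 1: ω_r = 1 − (26/74)(0−1) = 50/37
  ⇒ ω_r¹/ω_c¹ = 50/37
Stage 2: N_ring = 26 + 2·13 = 52
Stage 2: 26(ω_s−ω_c) = −52(ω_r−ω_c),  ω_r=0, ω_s=1
Stage 2: 26(1−ω_c) = −52(0−ω_c)  ⇒  78ω_c = 26  ⇒  ω_c = 1/3
  ⇒ ω_c²/ω_s² = 1/3
Coupling ω_s² = ω_r¹ ⇒ overall = 50/37 × 1/3 = 50/111

50/111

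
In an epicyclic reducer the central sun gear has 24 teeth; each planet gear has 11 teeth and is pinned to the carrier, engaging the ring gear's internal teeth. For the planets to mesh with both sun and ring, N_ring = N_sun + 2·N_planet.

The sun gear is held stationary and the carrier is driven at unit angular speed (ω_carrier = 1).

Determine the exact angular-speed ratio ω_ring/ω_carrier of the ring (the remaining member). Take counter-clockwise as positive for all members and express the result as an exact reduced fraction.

N_ring = 24 + 2·11 = 46
24(ω_s−ω_c) = −46(ω_r−ω_c),  ω_s=0, ω_c=1
ω_r = 1 − (24/46)(0−1) = 35/23
ω_r/ω_c = 35/23

35/23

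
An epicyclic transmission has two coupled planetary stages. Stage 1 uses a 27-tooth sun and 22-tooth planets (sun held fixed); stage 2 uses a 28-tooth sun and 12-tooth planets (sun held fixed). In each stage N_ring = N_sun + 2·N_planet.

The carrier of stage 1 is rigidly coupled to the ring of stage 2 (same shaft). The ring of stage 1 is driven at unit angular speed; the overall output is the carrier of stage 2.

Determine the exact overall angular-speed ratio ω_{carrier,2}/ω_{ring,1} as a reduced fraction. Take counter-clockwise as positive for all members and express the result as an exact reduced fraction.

Stage 1: N_ring = 27 + 2·22 = 71
Stage 1: 27(ω_s−ω_c) = −71(ω_r−ω_c),  ω_s=0, ω_r=1
Stage 1: 27(0−ω_c) = −71(1−ω_c)  ⇒  98ω_c = 71  ⇒  ω_c = 71/98
  ⇒ ω_c¹/ω_r¹ = 71/98
Stage 2: N_ring = 28 + 2·12 = 52
Stage 2: 28(ω_s−ω_c) = −52(ω_r−ω_c),  ω_s=0, ω_r=1
Stage 2: 28(0−ω_c) = −52(1−ω_c)  ⇒  80ω_c = 52  ⇒  ω_c = 13/20
  ⇒ ω_c²/ω_r² = 13/20
Coupling ω_r² = ω_c¹ ⇒ overall = 71/98 × 13/20 = 923/1960

923/1960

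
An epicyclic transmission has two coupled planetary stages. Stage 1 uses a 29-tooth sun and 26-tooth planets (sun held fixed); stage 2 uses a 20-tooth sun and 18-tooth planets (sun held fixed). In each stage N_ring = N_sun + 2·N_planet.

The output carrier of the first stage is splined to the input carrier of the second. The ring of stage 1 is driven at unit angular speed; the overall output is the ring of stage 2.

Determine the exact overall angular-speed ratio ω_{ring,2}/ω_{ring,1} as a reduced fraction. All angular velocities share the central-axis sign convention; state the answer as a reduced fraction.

Stage 1: N_ring = 29 + 2·26 = 81
Stage 1: 29(ω_s−ω_c) = −81(ω_r−ω_c),  ω_s=0, ω_r=1
Stage 1: 29(0−ω_c) = −81(1−ω_c)  ⇒  110ω_c = 81  ⇒  ω_c = 81/110
  ⇒ ω_c¹/ω_r¹ = 81/110
Stage 2: N_ring = 20 + 2·18 = 56
Stage 2: 20(ω_s−ω_c) = −56(ω_r−ω_c),  ω_s=0, ω_c=1
Stage 2: ω_r = 1 − (20/56)(0−1) = 19/14
  ⇒ ω_r²/ω_c² = 19/14
Coupling ω_c² = ω_c¹ ⇒ overall = 81/110 × 19/14 = 1539/1540

1539/1540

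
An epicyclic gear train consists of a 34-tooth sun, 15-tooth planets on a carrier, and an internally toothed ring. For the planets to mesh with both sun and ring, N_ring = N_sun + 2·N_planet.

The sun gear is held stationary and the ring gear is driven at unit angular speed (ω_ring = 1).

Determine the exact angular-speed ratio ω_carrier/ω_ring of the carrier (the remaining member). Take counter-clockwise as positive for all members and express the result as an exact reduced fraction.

32/49

N_ring = 34 + 2·15 = 64
34(ω_s−ω_c) = −64(ω_r−ω_c),  ω_s=0, ω_r=1
34(0−ω_c) = −64(1−ω_c)  ⇒  98ω_c = 64  ⇒  ω_c = 32/49
ω_c/ω_r = 32/49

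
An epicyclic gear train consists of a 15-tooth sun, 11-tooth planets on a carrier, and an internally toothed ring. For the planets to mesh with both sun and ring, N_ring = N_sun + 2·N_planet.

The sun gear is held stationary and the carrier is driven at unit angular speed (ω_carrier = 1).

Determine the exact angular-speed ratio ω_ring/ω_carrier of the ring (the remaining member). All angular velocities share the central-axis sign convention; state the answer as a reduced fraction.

52/37

N_ring = 15 + 2·11 = 37
15(ω_s−ω_c) = −37(ω_r−ω_c),  ω_s=0, ω_c=1
ω_r = 1 − (15/37)(0−1) = 52/37
ω_r/ω_c = 52/37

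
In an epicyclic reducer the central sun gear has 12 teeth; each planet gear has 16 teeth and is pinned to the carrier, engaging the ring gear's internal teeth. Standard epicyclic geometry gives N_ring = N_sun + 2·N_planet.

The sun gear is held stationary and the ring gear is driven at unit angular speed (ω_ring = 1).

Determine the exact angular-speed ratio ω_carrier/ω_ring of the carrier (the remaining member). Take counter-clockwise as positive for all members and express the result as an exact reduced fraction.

N_ring = 12 + 2·16 = 44
12(ω_s−ω_c) = −44(ω_r−ω_c),  ω_s=0, ω_r=1
12(0−ω_c) = −44(1−ω_c)  ⇒  56ω_c = 44  ⇒  ω_c = 11/14
ω_c/ω_r = 11/14

11/14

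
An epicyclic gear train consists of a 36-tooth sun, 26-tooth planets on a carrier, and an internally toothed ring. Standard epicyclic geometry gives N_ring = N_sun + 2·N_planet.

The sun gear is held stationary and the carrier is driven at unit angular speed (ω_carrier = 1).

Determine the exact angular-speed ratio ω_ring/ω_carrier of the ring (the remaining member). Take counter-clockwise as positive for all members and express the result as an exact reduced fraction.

N_ring = 36 + 2·26 = 88
36(ω_s−ω_c) = −88(ω_r−ω_c),  ω_s=0, ω_c=1
ω_r = 1 − (36/88)(0−1) = 31/22
ω_r/ω_c = 31/22

31/22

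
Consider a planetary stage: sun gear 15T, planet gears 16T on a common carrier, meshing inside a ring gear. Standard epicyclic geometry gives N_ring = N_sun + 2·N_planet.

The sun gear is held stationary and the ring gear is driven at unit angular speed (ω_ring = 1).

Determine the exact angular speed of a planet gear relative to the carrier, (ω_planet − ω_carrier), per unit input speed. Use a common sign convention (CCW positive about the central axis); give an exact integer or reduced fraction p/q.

N_ring = 15 + 2·16 = 47
15(ω_s−ω_c) = −47(ω_r−ω_c),  ω_s=0, ω_r=1
15(0−ω_c) = −47(1−ω_c)  ⇒  62ω_c = 47  ⇒  ω_c = 47/62
sun–planet: 15·(0−47/62) = −16·(ω_p−ω_c)  ⇒  ω_p−ω_c = −(15/16)·(-47/62) = 705/992

705/992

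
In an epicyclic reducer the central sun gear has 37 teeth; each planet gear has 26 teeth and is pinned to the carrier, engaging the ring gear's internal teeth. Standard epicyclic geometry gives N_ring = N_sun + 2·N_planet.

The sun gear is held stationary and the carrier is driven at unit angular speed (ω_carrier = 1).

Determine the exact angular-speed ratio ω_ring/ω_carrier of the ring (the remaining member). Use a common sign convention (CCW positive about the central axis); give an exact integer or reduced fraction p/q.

N_ring = 37 + 2·26 = 89
37(ω_s−ω_c) = −89(ω_r−ω_c),  ω_s=0, ω_c=1
ω_r = 1 − (37/89)(0−1) = 126/89
ω_r/ω_c = 126/89

126/89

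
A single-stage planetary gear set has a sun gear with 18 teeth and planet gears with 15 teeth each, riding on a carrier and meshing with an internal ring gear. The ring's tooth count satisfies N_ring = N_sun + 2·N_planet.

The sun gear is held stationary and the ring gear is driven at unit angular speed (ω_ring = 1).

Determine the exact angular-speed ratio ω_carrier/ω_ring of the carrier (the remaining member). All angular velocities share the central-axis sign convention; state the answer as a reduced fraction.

8/11

N_ring = 18 + 2·15 = 48
18(ω_s−ω_c) = −48(ω_r−ω_c),  ω_s=0, ω_r=1
18(0−ω_c) = −48(1−ω_c)  ⇒  66ω_c = 48  ⇒  ω_c = 8/11
ω_c/ω_r = 8/11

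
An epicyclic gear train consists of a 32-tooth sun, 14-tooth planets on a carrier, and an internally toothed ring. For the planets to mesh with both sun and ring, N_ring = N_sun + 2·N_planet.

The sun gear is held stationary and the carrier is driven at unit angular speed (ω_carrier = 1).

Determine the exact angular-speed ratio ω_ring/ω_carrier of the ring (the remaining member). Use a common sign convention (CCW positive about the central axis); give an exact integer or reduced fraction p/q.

23/15

N_ring = 32 + 2·14 = 60
32(ω_s−ω_c) = −60(ω_r−ω_c),  ω_s=0, ω_c=1
ω_r = 1 − (32/60)(0−1) = 23/15
ω_r/ω_c = 23/15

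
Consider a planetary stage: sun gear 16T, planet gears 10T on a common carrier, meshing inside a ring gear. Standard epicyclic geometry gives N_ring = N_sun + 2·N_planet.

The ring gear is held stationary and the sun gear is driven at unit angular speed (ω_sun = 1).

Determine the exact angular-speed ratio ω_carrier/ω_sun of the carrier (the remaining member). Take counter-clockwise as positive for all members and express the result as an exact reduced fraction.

4/13

N_ring = 16 + 2·10 = 36
16(ω_s−ω_c) = −36(ω_r−ω_c),  ω_r=0, ω_s=1
16(1−ω_c) = −36(0−ω_c)  ⇒  52ω_c = 16  ⇒  ω_c = 4/13
ω_c/ω_s = 4/13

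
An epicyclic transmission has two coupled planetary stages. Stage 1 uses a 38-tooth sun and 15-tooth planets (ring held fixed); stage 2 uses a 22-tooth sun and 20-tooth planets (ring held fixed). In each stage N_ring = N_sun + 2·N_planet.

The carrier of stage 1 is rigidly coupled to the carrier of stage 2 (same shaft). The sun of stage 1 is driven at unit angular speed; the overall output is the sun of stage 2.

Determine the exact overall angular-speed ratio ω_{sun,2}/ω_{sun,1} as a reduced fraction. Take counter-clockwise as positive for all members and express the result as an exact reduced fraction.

798/583

Stage 1: N_ring = 38 + 2·15 = 68
Stage 1: 38(ω_s−ω_c) = −68(ω_r−ω_c),  ω_r=0, ω_s=1
Stage 1: 38(1−ω_c) = −68(0−ω_c)  ⇒  106ω_c = 38  ⇒  ω_c = 19/53
  ⇒ ω_c¹/ω_s¹ = 19/53
Stage 2: N_ring = 22 + 2·20 = 62
Stage 2: 22(ω_s−ω_c) = −62(ω_r−ω_c),  ω_r=0, ω_c=1
Stage 2: ω_s = 1 − (62/22)(0−1) = 42/11
  ⇒ ω_s²/ω_c² = 42/11
Coupling ω_c² = ω_c¹ ⇒ overall = 19/53 × 42/11 = 798/583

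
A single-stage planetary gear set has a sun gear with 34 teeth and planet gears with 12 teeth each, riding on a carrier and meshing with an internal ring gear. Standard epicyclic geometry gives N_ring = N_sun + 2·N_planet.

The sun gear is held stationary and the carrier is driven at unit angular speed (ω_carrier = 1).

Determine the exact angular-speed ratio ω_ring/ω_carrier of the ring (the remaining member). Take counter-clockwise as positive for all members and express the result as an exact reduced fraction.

N_ring = 34 + 2·12 = 58
34(ω_s−ω_c) = −58(ω_r−ω_c),  ω_s=0, ω_c=1
ω_r = 1 − (34/58)(0−1) = 46/29
ω_r/ω_c = 46/29

46/29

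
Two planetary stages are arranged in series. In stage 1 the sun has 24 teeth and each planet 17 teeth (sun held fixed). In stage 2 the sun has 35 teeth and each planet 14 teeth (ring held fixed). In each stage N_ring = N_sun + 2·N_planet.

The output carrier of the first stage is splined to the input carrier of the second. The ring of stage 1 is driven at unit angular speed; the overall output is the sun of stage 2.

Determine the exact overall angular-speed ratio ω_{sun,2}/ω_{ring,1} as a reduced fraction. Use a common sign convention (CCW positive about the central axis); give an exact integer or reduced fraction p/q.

Stage 1: N_ring = 24 + 2·17 = 58
Stage 1: 24(ω_s−ω_c) = −58(ω_r−ω_c),  ω_s=0, ω_r=1
Stage 1: 24(0−ω_c) = −58(1−ω_c)  ⇒  82ω_c = 58  ⇒  ω_c = 29/41
  ⇒ ω_c¹/ω_r¹ = 29/41
Stage 2: N_ring = 35 + 2·14 = 63
Stage 2: 35(ω_s−ω_c) = −63(ω_r−ω_c),  ω_r=0, ω_c=1
Stage 2: ω_s = 1 − (63/35)(0−1) = 14/5
  ⇒ ω_s²/ω_c² = 14/5
Coupling ω_c² = ω_c¹ ⇒ overall = 29/41 × 14/5 = 406/205

406/205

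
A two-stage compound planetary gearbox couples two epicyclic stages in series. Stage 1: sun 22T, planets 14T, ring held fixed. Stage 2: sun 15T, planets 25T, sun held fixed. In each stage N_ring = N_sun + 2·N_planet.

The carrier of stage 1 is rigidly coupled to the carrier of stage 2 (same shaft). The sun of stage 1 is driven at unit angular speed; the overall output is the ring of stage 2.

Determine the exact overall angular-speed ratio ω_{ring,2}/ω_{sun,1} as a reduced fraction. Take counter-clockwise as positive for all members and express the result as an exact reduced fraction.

44/117

Stage 1: N_ring = 22 + 2·14 = 50
Stage 1: 22(ω_s−ω_c) = −50(ω_r−ω_c),  ω_r=0, ω_s=1
Stage 1: 22(1−ω_c) = −50(0−ω_c)  ⇒  72ω_c = 22  ⇒  ω_c = 11/36
  ⇒ ω_c¹/ω_s¹ = 11/36
Stage 2: N_ring = 15 + 2·25 = 65
Stage 2: 15(ω_s−ω_c) = −65(ω_r−ω_c),  ω_s=0, ω_c=1
Stage 2: ω_r = 1 − (15/65)(0−1) = 16/13
  ⇒ ω_r²/ω_c² = 16/13
Coupling ω_c² = ω_c¹ ⇒ overall = 11/36 × 16/13 = 44/117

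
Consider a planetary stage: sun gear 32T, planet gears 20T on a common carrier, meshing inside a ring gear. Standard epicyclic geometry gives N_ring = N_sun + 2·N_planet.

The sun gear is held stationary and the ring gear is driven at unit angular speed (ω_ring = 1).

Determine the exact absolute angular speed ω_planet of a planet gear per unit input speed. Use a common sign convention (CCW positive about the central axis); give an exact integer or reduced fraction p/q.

N_ring = 32 + 2·20 = 72
32(ω_s−ω_c) = −72(ω_r−ω_c),  ω_s=0, ω_r=1
32(0−ω_c) = −72(1−ω_c)  ⇒  104ω_c = 72  ⇒  ω_c = 9/13
sun–planet: 32·(0−9/13) = −20·(ω_p−ω_c)  ⇒  ω_p−ω_c = −(32/20)·(-9/13) = 72/65
ω_p = 9/13 + 72/65 = 9/5

9/5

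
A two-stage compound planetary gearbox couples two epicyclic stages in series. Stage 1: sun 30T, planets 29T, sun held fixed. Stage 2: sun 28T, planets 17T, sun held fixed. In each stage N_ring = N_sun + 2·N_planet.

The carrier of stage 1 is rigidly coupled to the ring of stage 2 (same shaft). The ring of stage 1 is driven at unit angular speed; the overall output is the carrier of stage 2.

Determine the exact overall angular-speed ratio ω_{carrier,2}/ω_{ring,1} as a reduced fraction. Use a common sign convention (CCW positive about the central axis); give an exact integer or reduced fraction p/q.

1364/2655

Stage 1: N_ring = 30 + 2·29 = 88
Stage 1: 30(ω_s−ω_c) = −88(ω_r−ω_c),  ω_s=0, ω_r=1
Stage 1: 30(0−ω_c) = −88(1−ω_c)  ⇒  118ω_c = 88  ⇒  ω_c = 44/59
  ⇒ ω_c¹/ω_r¹ = 44/59
Stage 2: N_ring = 28 + 2·17 = 62
Stage 2: 28(ω_s−ω_c) = −62(ω_r−ω_c),  ω_s=0, ω_r=1
Stage 2: 28(0−ω_c) = −62(1−ω_c)  ⇒  90ω_c = 62  ⇒  ω_c = 31/45
  ⇒ ω_c²/ω_r² = 31/45
Coupling ω_r² = ω_c¹ ⇒ overall = 44/59 × 31/45 = 1364/2655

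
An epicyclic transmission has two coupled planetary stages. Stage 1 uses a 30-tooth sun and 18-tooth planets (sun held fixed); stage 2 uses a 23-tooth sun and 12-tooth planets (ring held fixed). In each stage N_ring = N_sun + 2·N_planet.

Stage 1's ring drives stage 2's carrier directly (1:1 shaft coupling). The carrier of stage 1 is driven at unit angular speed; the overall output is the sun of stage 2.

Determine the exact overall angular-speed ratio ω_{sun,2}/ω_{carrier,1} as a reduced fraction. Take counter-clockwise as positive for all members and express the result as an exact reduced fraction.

1120/253

Stage 1: N_ring = 30 + 2·18 = 66
Stage 1: 30(ω_s−ω_c) = −66(ω_r−ω_c),  ω_s=0, ω_c=1
Stage 1: ω_r = 1 − (30/66)(0−1) = 16/11
  ⇒ ω_r¹/ω_c¹ = 16/11
Stage 2: N_ring = 23 + 2·12 = 47
Stage 2: 23(ω_s−ω_c) = −47(ω_r−ω_c),  ω_r=0, ω_c=1
Stage 2: ω_s = 1 − (47/23)(0−1) = 70/23
  ⇒ ω_s²/ω_c² = 70/23
Coupling ω_c² = ω_r¹ ⇒ overall = 16/11 × 70/23 = 1120/253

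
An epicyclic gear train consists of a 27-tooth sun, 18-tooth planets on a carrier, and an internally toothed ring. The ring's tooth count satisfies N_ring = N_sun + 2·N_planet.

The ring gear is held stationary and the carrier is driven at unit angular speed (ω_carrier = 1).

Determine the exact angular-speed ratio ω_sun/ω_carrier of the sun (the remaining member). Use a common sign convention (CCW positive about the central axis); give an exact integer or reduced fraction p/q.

N_ring = 27 + 2·18 = 63
27(ω_s−ω_c) = −63(ω_r−ω_c),  ω_r=0, ω_c=1
ω_s = 1 − (63/27)(0−1) = 10/3
ω_s/ω_c = 10/3

10/3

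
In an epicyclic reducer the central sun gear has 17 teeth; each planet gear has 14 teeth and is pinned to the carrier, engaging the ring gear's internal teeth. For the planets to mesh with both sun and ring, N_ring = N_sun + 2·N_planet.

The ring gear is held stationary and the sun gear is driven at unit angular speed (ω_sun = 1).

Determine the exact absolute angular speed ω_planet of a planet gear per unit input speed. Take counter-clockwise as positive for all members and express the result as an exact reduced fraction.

-17/28

N_ring = 17 + 2·14 = 45
17(ω_s−ω_c) = −45(ω_r−ω_c),  ω_r=0, ω_s=1
17(1−ω_c) = −45(0−ω_c)  ⇒  62ω_c = 17  ⇒  ω_c = 17/62
sun–planet: 17·(1−17/62) = −14·(ω_p−ω_c)  ⇒  ω_p−ω_c = −(17/14)·(45/62) = -765/868
ω_p = 17/62 − 765/868 = -17/28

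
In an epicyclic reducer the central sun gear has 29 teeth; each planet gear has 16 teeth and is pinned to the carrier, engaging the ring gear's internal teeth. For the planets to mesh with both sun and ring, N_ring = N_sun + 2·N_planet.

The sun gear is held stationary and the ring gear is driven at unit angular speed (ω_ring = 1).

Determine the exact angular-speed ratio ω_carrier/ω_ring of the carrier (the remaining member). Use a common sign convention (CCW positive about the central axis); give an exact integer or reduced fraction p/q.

N_ring = 29 + 2·16 = 61
29(ω_s−ω_c) = −61(ω_r−ω_c),  ω_s=0, ω_r=1
29(0−ω_c) = −61(1−ω_c)  ⇒  90ω_c = 61  ⇒  ω_c = 61/90
ω_c/ω_r = 61/90

61/90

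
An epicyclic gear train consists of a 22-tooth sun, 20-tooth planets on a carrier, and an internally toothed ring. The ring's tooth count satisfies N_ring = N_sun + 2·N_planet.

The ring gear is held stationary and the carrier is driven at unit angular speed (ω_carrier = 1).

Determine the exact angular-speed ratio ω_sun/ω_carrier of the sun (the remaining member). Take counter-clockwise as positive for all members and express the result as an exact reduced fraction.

N_ring = 22 + 2·20 = 62
22(ω_s−ω_c) = −62(ω_r−ω_c),  ω_r=0, ω_c=1
ω_s = 1 − (62/22)(0−1) = 42/11
ω_s/ω_c = 42/11

42/11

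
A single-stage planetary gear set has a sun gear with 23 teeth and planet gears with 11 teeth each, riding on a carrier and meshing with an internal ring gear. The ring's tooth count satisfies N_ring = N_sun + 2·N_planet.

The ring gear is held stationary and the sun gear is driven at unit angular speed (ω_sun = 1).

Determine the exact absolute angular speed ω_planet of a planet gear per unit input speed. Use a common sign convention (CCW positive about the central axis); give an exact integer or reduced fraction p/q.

N_ring = 23 + 2·11 = 45
23(ω_s−ω_c) = −45(ω_r−ω_c),  ω_r=0, ω_s=1
23(1−ω_c) = −45(0−ω_c)  ⇒  68ω_c = 23  ⇒  ω_c = 23/68
sun–planet: 23·(1−23/68) = −11·(ω_p−ω_c)  ⇒  ω_p−ω_c = −(23/11)·(45/68) = -1035/748
ω_p = 23/68 − 1035/748 = -23/22

-23/22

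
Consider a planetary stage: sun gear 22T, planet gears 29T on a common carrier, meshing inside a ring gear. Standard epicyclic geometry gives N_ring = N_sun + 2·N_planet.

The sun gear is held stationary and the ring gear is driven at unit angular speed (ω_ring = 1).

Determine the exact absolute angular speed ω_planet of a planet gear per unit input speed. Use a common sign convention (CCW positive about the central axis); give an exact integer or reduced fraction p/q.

N_ring = 22 + 2·29 = 80
22(ω_s−ω_c) = −80(ω_r−ω_c),  ω_s=0, ω_r=1
22(0−ω_c) = −80(1−ω_c)  ⇒  102ω_c = 80  ⇒  ω_c = 40/51
sun–planet: 22·(0−40/51) = −29·(ω_p−ω_c)  ⇒  ω_p−ω_c = −(22/29)·(-40/51) = 880/1479
ω_p = 40/51 + 880/1479 = 40/29

40/29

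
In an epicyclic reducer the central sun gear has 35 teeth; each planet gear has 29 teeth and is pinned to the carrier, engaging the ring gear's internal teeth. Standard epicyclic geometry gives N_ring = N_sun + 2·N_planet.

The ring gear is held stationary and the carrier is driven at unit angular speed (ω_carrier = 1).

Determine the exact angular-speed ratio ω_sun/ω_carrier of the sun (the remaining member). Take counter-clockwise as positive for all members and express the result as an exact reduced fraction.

N_ring = 35 + 2·29 = 93
35(ω_s−ω_c) = −93(ω_r−ω_c),  ω_r=0, ω_c=1
ω_s = 1 − (93/35)(0−1) = 128/35
ω_s/ω_c = 128/35

128/35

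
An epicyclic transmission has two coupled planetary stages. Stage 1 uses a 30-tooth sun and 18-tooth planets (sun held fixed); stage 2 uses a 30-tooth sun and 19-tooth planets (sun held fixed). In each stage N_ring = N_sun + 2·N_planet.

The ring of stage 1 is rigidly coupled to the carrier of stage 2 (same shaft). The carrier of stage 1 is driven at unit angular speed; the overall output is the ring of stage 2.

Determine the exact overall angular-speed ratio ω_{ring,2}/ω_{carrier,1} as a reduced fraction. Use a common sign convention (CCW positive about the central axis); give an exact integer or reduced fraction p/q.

Stage 1: N_ring = 30 + 2·18 = 66
Stage 1: 30(ω_s−ω_c) = −66(ω_r−ω_c),  ω_s=0, ω_c=1
Stage 1: ω_r = 1 − (30/66)(0−1) = 16/11
  ⇒ ω_r¹/ω_c¹ = 16/11
Stage 2: N_ring = 30 + 2·19 = 68
Stage 2: 30(ω_s−ω_c) = −68(ω_r−ω_c),  ω_s=0, ω_c=1
Stage 2: ω_r = 1 − (30/68)(0−1) = 49/34
  ⇒ ω_r²/ω_c² = 49/34
Coupling ω_c² = ω_r¹ ⇒ overall = 16/11 × 49/34 = 392/187

392/187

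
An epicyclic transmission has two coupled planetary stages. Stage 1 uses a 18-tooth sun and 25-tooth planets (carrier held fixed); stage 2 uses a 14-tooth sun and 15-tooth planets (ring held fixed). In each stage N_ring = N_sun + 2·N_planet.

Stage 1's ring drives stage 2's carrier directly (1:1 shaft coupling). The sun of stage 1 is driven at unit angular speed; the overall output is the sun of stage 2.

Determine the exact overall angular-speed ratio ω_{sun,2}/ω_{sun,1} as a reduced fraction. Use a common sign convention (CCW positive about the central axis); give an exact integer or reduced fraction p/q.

-261/238

Stage 1: N_ring = 18 + 2·25 = 68
Stage 1: 18(ω_s−ω_c) = −68(ω_r−ω_c),  ω_c=0, ω_s=1
Stage 1: ω_r = 0 − (18/68)(1−0) = -9/34
  ⇒ ω_r¹/ω_s¹ = -9/34
Stage 2: N_ring = 14 + 2·15 = 44
Stage 2: 14(ω_s−ω_c) = −44(ω_r−ω_c),  ω_r=0, ω_c=1
Stage 2: ω_s = 1 − (44/14)(0−1) = 29/7
  ⇒ ω_s²/ω_c² = 29/7
Coupling ω_c² = ω_r¹ ⇒ overall = -9/34 × 29/7 = -261/238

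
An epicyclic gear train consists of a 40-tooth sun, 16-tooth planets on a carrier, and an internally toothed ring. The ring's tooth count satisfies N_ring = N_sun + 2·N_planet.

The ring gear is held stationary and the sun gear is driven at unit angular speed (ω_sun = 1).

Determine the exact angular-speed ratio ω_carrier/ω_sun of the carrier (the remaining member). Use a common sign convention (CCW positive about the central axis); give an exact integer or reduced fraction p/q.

5/14

N_ring = 40 + 2·16 = 72
40(ω_s−ω_c) = −72(ω_r−ω_c),  ω_r=0, ω_s=1
40(1−ω_c) = −72(0−ω_c)  ⇒  112ω_c = 40  ⇒  ω_c = 5/14
ω_c/ω_s = 5/14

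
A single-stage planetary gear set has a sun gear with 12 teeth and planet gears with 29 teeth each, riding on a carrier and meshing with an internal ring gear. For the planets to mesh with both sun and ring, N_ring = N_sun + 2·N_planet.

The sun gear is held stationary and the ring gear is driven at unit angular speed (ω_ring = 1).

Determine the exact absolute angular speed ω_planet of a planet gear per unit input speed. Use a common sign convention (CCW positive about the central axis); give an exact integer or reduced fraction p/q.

N_ring = 12 + 2·29 = 70
12(ω_s−ω_c) = −70(ω_r−ω_c),  ω_s=0, ω_r=1
12(0−ω_c) = −70(1−ω_c)  ⇒  82ω_c = 70  ⇒  ω_c = 35/41
sun–planet: 12·(0−35/41) = −29·(ω_p−ω_c)  ⇒  ω_p−ω_c = −(12/29)·(-35/41) = 420/1189
ω_p = 35/41 + 420/1189 = 35/29

35/29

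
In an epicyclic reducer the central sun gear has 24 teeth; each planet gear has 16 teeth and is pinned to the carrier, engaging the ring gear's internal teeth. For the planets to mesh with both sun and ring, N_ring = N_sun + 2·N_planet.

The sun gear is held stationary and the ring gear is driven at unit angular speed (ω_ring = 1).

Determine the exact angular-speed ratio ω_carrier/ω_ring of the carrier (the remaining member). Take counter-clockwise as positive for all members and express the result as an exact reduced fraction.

7/10

N_ring = 24 + 2·16 = 56
24(ω_s−ω_c) = −56(ω_r−ω_c),  ω_s=0, ω_r=1
24(0−ω_c) = −56(1−ω_c)  ⇒  80ω_c = 56  ⇒  ω_c = 7/10
ω_c/ω_r = 7/10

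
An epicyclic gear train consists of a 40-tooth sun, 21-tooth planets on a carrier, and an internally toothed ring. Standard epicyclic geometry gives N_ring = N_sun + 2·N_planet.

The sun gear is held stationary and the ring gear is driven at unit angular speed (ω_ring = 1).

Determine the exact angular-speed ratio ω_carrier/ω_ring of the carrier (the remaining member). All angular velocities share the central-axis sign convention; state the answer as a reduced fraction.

41/61

N_ring = 40 + 2·21 = 82
40(ω_s−ω_c) = −82(ω_r−ω_c),  ω_s=0, ω_r=1
40(0−ω_c) = −82(1−ω_c)  ⇒  122ω_c = 82  ⇒  ω_c = 41/61
ω_c/ω_r = 41/61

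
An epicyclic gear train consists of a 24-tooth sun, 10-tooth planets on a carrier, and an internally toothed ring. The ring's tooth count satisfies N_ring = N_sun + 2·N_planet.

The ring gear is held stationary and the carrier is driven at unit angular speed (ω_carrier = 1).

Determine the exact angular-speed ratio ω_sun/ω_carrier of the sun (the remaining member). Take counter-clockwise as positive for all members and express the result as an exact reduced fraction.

17/6

N_ring = 24 + 2·10 = 44
24(ω_s−ω_c) = −44(ω_r−ω_c),  ω_r=0, ω_c=1
ω_s = 1 − (44/24)(0−1) = 17/6
ω_s/ω_c = 17/6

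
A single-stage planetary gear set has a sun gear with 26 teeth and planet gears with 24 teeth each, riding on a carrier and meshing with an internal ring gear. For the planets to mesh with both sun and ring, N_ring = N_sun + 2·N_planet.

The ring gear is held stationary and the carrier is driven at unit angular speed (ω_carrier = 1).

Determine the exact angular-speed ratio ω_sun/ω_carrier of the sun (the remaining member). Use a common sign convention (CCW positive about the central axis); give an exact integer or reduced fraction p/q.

50/13

N_ring = 26 + 2·24 = 74
26(ω_s−ω_c) = −74(ω_r−ω_c),  ω_r=0, ω_c=1
ω_s = 1 − (74/26)(0−1) = 50/13
ω_s/ω_c = 50/13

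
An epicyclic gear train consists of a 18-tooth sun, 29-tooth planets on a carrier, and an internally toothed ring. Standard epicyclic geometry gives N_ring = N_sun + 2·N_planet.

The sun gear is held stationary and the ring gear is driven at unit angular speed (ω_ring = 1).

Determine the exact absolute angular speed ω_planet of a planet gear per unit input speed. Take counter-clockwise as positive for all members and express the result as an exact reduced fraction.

N_ring = 18 + 2·29 = 76
18(ω_s−ω_c) = −76(ω_r−ω_c),  ω_s=0, ω_r=1
18(0−ω_c) = −76(1−ω_c)  ⇒  94ω_c = 76  ⇒  ω_c = 38/47
sun–planet: 18·(0−38/47) = −29·(ω_p−ω_c)  ⇒  ω_p−ω_c = −(18/29)·(-38/47) = 684/1363
ω_p = 38/47 + 684/1363 = 38/29

38/29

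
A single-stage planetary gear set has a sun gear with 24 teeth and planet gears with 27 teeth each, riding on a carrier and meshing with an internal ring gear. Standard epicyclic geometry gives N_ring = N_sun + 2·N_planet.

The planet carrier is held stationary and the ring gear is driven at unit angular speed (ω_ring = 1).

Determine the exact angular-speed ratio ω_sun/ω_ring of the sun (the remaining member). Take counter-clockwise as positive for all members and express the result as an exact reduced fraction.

-13/4

N_ring = 24 + 2·27 = 78
24(ω_s−ω_c) = −78(ω_r−ω_c),  ω_c=0, ω_r=1
ω_s = 0 − (78/24)(1−0) = -13/4
ω_s/ω_r = -13/4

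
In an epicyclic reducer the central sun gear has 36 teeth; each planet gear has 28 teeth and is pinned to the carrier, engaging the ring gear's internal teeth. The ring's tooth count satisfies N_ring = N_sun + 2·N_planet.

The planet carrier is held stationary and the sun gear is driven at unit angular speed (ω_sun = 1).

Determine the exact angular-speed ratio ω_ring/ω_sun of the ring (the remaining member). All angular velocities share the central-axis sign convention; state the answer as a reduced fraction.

-9/23

N_ring = 36 + 2·28 = 92
36(ω_s−ω_c) = −92(ω_r−ω_c),  ω_c=0, ω_s=1
ω_r = 0 − (36/92)(1−0) = -9/23
ω_r/ω_s = -9/23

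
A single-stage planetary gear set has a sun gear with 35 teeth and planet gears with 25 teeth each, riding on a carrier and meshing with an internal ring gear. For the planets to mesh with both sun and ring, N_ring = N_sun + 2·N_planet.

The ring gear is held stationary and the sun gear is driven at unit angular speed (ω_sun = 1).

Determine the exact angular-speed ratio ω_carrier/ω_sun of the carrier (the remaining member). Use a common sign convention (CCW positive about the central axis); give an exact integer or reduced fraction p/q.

N_ring = 35 + 2·25 = 85
35(ω_s−ω_c) = −85(ω_r−ω_c),  ω_r=0, ω_s=1
35(1−ω_c) = −85(0−ω_c)  ⇒  120ω_c = 35  ⇒  ω_c = 7/24
ω_c/ω_s = 7/24

7/24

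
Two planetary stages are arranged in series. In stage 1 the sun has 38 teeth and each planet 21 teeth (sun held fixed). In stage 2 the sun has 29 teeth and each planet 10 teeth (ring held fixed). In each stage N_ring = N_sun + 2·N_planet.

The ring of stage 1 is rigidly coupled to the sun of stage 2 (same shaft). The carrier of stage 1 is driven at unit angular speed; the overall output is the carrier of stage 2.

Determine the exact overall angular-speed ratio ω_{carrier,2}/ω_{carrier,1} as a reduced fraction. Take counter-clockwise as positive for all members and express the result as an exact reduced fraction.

Stage 1: N_ring = 38 + 2·21 = 80
Stage 1: 38(ω_s−ω_c) = −80(ω_r−ω_c),  ω_s=0, ω_c=1
Stage 1: ω_r = 1 − (38/80)(0−1) = 59/40
  ⇒ ω_r¹/ω_c¹ = 59/40
Stage 2: N_ring = 29 + 2·10 = 49
Stage 2: 29(ω_s−ω_c) = −49(ω_r−ω_c),  ω_r=0, ω_s=1
Stage 2: 29(1−ω_c) = −49(0−ω_c)  ⇒  78ω_c = 29  ⇒  ω_c = 29/78
  ⇒ ω_c²/ω_s² = 29/78
Coupling ω_s² = ω_r¹ ⇒ overall = 59/40 × 29/78 = 1711/3120

1711/3120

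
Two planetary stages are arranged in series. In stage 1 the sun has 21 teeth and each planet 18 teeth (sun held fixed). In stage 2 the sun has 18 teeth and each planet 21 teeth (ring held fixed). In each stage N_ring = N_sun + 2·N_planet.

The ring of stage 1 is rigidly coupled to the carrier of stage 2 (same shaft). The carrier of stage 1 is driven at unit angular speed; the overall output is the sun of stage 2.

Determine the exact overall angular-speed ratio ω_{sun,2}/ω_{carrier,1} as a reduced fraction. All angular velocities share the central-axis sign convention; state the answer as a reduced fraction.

338/57

Stage 1: N_ring = 21 + 2·18 = 57
Stage 1: 21(ω_s−ω_c) = −57(ω_r−ω_c),  ω_s=0, ω_c=1
Stage 1: ω_r = 1 − (21/57)(0−1) = 26/19
  ⇒ ω_r¹/ω_c¹ = 26/19
Stage 2: N_ring = 18 + 2·21 = 60
Stage 2: 18(ω_s−ω_c) = −60(ω_r−ω_c),  ω_r=0, ω_c=1
Stage 2: ω_s = 1 − (60/18)(0−1) = 13/3
  ⇒ ω_s²/ω_c² = 13/3
Coupling ω_c² = ω_r¹ ⇒ overall = 26/19 × 13/3 = 338/57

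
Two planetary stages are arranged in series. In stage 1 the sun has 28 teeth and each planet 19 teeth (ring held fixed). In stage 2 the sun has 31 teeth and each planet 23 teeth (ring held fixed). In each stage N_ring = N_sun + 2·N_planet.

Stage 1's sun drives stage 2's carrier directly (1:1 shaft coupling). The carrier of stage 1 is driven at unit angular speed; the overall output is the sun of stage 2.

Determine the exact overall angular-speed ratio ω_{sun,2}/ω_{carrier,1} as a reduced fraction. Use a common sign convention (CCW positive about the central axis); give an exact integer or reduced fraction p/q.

2538/217

Stage 1: N_ring = 28 + 2·19 = 66
Stage 1: 28(ω_s−ω_c) = −66(ω_r−ω_c),  ω_r=0, ω_c=1
Stage 1: ω_s = 1 − (66/28)(0−1) = 47/14
  ⇒ ω_s¹/ω_c¹ = 47/14
Stage 2: N_ring = 31 + 2·23 = 77
Stage 2: 31(ω_s−ω_c) = −77(ω_r−ω_c),  ω_r=0, ω_c=1
Stage 2: ω_s = 1 − (77/31)(0−1) = 108/31
  ⇒ ω_s²/ω_c² = 108/31
Coupling ω_c² = ω_s¹ ⇒ overall = 47/14 × 108/31 = 2538/217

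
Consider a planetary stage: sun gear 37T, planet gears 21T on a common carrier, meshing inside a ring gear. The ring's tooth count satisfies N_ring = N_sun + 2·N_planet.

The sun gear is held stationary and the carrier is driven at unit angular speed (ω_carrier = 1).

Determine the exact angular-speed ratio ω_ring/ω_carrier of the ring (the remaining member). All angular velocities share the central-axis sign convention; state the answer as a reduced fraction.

N_ring = 37 + 2·21 = 79
37(ω_s−ω_c) = −79(ω_r−ω_c),  ω_s=0, ω_c=1
ω_r = 1 − (37/79)(0−1) = 116/79
ω_r/ω_c = 116/79

116/79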